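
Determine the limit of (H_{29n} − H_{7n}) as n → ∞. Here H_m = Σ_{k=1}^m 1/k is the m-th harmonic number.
lim = ln(29/7)

Euler-Maclaurin gives H_m = ln m + γ + 1/(2m) + O(1/m^2). The γ and O(1/m) terms cancel in the difference:
  H_{29n} − H_{7n} = ln(29n) − ln(7n) + O(1/n) = ln(29/7) + O(1/n).
Hence the limit is ln(29/7).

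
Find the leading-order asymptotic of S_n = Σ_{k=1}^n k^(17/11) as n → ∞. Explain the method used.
S_n ~ (11/28) · n^(28/11)

Integral comparison: Σ_{k=1}^n k^(17/11) = ∫_0^n x^(17/11) dx + O(n^(17/11)). The integral is n^(1 + 17/11) / (1 + 17/11) = n^((17+11)/11) / ((17+11)/11) = (11/28) · n^(28/11).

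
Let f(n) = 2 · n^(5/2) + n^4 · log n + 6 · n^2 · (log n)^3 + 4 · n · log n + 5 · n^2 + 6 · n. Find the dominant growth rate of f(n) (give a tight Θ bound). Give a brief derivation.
f(n) ∈ Θ(n^4 · log n)

Compare the terms by growth order. For large n, n^a · (log n)^b dominates n^a' · (log n)^b' iff a > a', or (a = a' and b > b'). Ranking the 6 terms shows the dominant one is n^4 · log n. Hence f(n) ∈ Θ(n^4 · log n).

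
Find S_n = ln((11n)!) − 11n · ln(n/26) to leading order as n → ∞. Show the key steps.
S_n ~ 11n · (ln 286 − 1) + O(ln n)

Stirling: ln((11n)!) = 11n ln(11n) − 11n + O(ln n).
  S_n = 11n ln(11n) − 11n − 11n ln(n/26) + O(ln n)
      = 11n ln(11n) − 11n ln n + 11n ln 26 − 11n + O(ln n)
      = 11n ln 11 + 11n ln 26 − 11n + O(ln n)
      = 11n (ln 286 − 1) + O(ln n).
Numerically ln(286) − 1 ≈ 4.6560.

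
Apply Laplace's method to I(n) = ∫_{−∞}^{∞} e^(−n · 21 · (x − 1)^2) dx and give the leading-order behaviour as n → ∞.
I(n) = sqrt(π/(21n))

Here φ(x) = 21 · (x − 1)^2 has its unique minimum at x* = 1 with φ(x*) = 0 and φ''(x*) = 42. Laplace's method gives
  I(n) ~ e^(−n φ(x*)) · sqrt(2π / (n · φ''(x*))) = sqrt(2π / (42n)) = sqrt(π/(21n)).
This is exact: substituting u = (x − 1)·sqrt(21n) gives I(n) = (1/sqrt(21n)) ∫_{−∞}^{∞} e^(−u^2) du = sqrt(π/(21n)).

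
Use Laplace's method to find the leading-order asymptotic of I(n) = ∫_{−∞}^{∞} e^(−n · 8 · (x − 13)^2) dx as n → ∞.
I(n) = sqrt(π/(8n))

Here φ(x) = 8 · (x − 13)^2 has its unique minimum at x* = 13 with φ(x*) = 0 and φ''(x*) = 16. Laplace's method gives
  I(n) ~ e^(−n φ(x*)) · sqrt(2π / (n · φ''(x*))) = sqrt(2π / (16n)) = sqrt(π/(8n)).
This is exact: substituting u = (x − 13)·sqrt(8n) gives I(n) = (1/sqrt(8n)) ∫_{−∞}^{∞} e^(−u^2) du = sqrt(π/(8n)).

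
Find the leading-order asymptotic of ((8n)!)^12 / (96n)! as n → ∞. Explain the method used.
((8n)!)^12/(96n)! ~ ((2π·8n)^(11/2) / sqrt(12)) · 12^(−12·8n)  →  0

Write N = 8n. Stirling: N! ~ sqrt(2π N)(N/e)^N and (12N)! ~ sqrt(2π·12N)·(12N/e)^(12N).
  (N!)^12/(12N)! ~ (2π N)^(12/2) (N/e)^(12N) / [sqrt(2π·12N) (12N/e)^(12N)]
     = (2π N)^(12/2) / sqrt(2π·12N) · (N/(12N))^(12N)
     = (2π N)^((12−1)/2) / sqrt(12) · 12^(−12N).
Since 12^12 > 1, the factor 12^(−12N) decays exponentially, so the ratio → 0. Substituting N = 8n gives the stated form.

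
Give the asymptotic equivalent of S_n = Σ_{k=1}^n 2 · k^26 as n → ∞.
S_n ~ 2 · n^27 / 27

By integral comparison (Euler-Maclaurin), Σ_{k=1}^n 2 · k^26 = 2 · ∫_0^n x^26 dx + O(n^26) = 2 · n^27/27 + O(n^26). (Equivalently, Faulhaber's formula gives the same leading term.)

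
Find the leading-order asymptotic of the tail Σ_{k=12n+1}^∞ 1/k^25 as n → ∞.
Σ_{k>12n} 1/k^25 ~ 1/(24 · (12n)^24)

Compare to the integral: ∫_{12n}^∞ x^(−25) dx = [−x^(−24)/24]_{12n}^∞ = 1/((25−1)·(12n)^24). Euler-Maclaurin then gives
  Σ_{k>12n} 1/k^25 = ∫_{12n}^∞ dx/x^25 − 1/(2·(12n)^25) + O(1/(12n)^26).
(Equivalently this is ζ(25) − Σ_{k≤12n} 1/k^25.)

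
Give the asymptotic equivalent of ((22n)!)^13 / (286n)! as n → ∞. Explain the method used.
((22n)!)^13/(286n)! ~ ((2π·22n)^(12/2) / sqrt(13)) · 13^(−13·22n)  →  0

Write N = 22n. Stirling: N! ~ sqrt(2π N)(N/e)^N and (13N)! ~ sqrt(2π·13N)·(13N/e)^(13N).
  (N!)^13/(13N)! ~ (2π N)^(13/2) (N/e)^(13N) / [sqrt(2π·13N) (13N/e)^(13N)]
     = (2π N)^(13/2) / sqrt(2π·13N) · (N/(13N))^(13N)
     = (2π N)^((13−1)/2) / sqrt(13) · 13^(−13N).
Since 13^13 > 1, the factor 13^(−13N) decays exponentially, so the ratio → 0. Substituting N = 22n gives the stated form.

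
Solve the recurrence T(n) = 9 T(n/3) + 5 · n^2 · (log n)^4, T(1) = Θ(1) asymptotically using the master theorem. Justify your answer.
T(n) = Θ(n^2 · (log n)^5)

Here log_3 9 = 2 and f(n) = 5 · n^2 · (log n)^4 = Θ(n^(log_3 9) · (log n)^4). This is the extended Case 2 of the master theorem (f matches the critical exponent up to log factors), giving T(n) = Θ(n^(log_3 9) · (log n)^(4+1)) = Θ(n^2 · (log n)^5).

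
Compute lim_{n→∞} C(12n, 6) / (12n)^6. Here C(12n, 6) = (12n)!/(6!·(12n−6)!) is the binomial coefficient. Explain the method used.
lim = 1/6! = 1/720

With N = 12n → ∞: C(N, 6) / N^6 = [N(N−1)…(N−5)] / (6! · N^6) = (1/6!) · 1 · (1 − 1/(12n)) · … · (1 − 5/(12n)). Each factor → 1 as N → ∞, so the limit is 1/6! = 1/720.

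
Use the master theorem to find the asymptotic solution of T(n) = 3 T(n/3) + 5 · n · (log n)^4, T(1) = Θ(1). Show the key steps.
T(n) = Θ(n · (log n)^5)

Here log_3 3 = 1 and f(n) = 5 · n · (log n)^4 = Θ(n^(log_3 3) · (log n)^4). This is the extended Case 2 of the master theorem (f matches the critical exponent up to log factors), giving T(n) = Θ(n^(log_3 3) · (log n)^(4+1)) = Θ(n · (log n)^5).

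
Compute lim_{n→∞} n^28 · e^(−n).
lim = 0

Exponentials with base > 1 dominate every fixed polynomial: for any fixed c, n^c / e^n → 0 as n → ∞ (e.g. by the ratio test, or since e^n grows faster than any power of n). Hence n^28 · e^(−n) = n^28 / e^n → 0.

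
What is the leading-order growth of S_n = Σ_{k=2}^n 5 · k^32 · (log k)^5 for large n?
S_n ~ 5 · n^33 · (log n)^5 / 33

By integral comparison, S_n = ∫_1^n 5 · x^32 · (log x)^5 dx + O(n^32 · (log n)^5). For the integral, the leading term of ∫_1^n x^32 (log x)^5 dx is n^33/33 · (log n)^5 (by repeated integration by parts; each step lowers the log-exponent and produces a relatively O(1/log n) correction). Hence S_n ~ 5 · n^33 · (log n)^5 / 33.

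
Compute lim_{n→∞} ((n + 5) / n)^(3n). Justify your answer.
lim = e^15

Rewrite as (1 + 5/n)^(3n). By the standard limit (1 + x/n)^n → e^x, we have (1 + 5/n)^n → e^5, and raising to the 3rd power gives e^15.
More precisely, ln[(1 + 5/n)^(3n)] = 3n · ln(1 + 5/n) = 3n · (5/n + O(1/n^2)) = 15 + O(1/n) → 15.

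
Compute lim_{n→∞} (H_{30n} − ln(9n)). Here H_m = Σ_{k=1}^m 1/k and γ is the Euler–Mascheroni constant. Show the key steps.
lim = ln(10/3) + γ

By Euler-Maclaurin, H_m = ln m + γ + O(1/m). So
  H_{30n} − ln(9n) = ln(30n) + γ − ln(9n) + O(1/n)
                       = ln(30/9) + γ + O(1/n).
Hence the limit is ln(30/9) + γ (= ln(10/3)).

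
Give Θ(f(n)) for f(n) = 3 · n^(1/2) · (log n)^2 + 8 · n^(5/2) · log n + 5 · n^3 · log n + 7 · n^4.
f(n) ∈ Θ(n^4)

Compare the terms by growth order. For large n, n^a · (log n)^b dominates n^a' · (log n)^b' iff a > a', or (a = a' and b > b'). Ranking the 4 terms shows the dominant one is 7 · n^4. Hence f(n) ∈ Θ(n^4).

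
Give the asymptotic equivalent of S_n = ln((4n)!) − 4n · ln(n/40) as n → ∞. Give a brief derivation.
S_n ~ 4n · (ln 160 − 1) + O(ln n)

Stirling: ln((4n)!) = 4n ln(4n) − 4n + O(ln n).
  S_n = 4n ln(4n) − 4n − 4n ln(n/40) + O(ln n)
      = 4n ln(4n) − 4n ln n + 4n ln 40 − 4n + O(ln n)
      = 4n ln 4 + 4n ln 40 − 4n + O(ln n)
      = 4n (ln 160 − 1) + O(ln n).
Numerically ln(160) − 1 ≈ 4.0752.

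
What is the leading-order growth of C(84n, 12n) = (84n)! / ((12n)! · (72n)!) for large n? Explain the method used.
C(84n, 12n) ~ (823543/46656)^(12n) · sqrt(7/(12π·12n))

Write N = 12n. Apply Stirling to each factorial:
  (7N)! ~ sqrt(2π·7N) · (7N/e)^(7N),
  N! ~ sqrt(2π N) · (N/e)^N,
  (6N)! ~ sqrt(2π·6N) · (6N/e)^(6N).
The exponential factors combine to (7N)^(7N) / (N^N · (6N)^(6N)) = 7^(7N)/6^(6N) = (7^7/6^6)^N = (823543/46656)^N.
The square-root prefactors combine to sqrt(2π·7N) / (sqrt(2π N)·sqrt(2π·6N)) = sqrt(7 / (2π·6·N)) = sqrt(7/(12π·12n)).
Substituting N = 12n: C(84n, 12n) ~ (823543/46656)^(12n) · sqrt(7/(12π·12n)).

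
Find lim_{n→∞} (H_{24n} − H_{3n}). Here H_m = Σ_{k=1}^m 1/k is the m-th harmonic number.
lim = ln(24/3) = ln 8

Euler-Maclaurin gives H_m = ln m + γ + 1/(2m) + O(1/m^2). The γ and O(1/m) terms cancel in the difference:
  H_{24n} − H_{3n} = ln(24n) − ln(3n) + O(1/n) = ln(24/3) + O(1/n).
Hence the limit is ln(24/3) = ln 8.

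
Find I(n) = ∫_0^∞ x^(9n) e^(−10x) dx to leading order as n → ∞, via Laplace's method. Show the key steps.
I(n) ~ (sqrt(2π·9n) / 10) · (9n/(10e))^(9n)

Write the integrand as exp(9n ln x − 10x) and set f(x) = 9n ln x − 10x. Then f'(x) = 9n/x − 10 = 0 at x* = 9n/10, and f''(x*) = −9n/x*^2 = −10^2/(9n). Laplace's method (interior maximum) gives
  I(n) ~ e^(f(x*)) · sqrt(2π / |f''(x*)|)
        = exp(9n ln(9n/10) − 9n) · sqrt(2π · 9n / 10^2)
        = (9n/10)^(9n) e^(−9n) · sqrt(2π·9n) / 10
        = (sqrt(2π·9n) / 10) · (9n/(10e))^(9n).
This matches Γ(9n+1)/10^(9n+1) with Stirling applied to Γ.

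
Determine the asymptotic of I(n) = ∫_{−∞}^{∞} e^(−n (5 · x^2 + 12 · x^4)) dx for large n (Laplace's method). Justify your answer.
I(n) ~ sqrt(π/(5n))

φ(x) = 5 · x^2 + 12 · x^4 has its unique global minimum at x* = 0 (since φ'(x) = 10x + 48x^3 = 0 only at x = 0 for real x with both coefficients positive, and φ → ∞ as |x| → ∞). At x* = 0, φ(0) = 0 and φ''(0) = 10. Laplace's method then gives
  I(n) ~ sqrt(2π / (n · φ''(0))) · e^(−n φ(0)) = sqrt(2π / (10n)) = sqrt(π/(5n)).
The 12 · x^4 term contributes only at subleading order (an O(1/n) relative correction).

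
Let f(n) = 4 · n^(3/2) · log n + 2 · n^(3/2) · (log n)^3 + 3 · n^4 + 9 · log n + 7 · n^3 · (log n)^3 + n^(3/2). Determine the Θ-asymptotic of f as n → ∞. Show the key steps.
f(n) ∈ Θ(n^4)

Compare the terms by growth order. For large n, n^a · (log n)^b dominates n^a' · (log n)^b' iff a > a', or (a = a' and b > b'). Ranking the 6 terms shows the dominant one is 3 · n^4. Hence f(n) ∈ Θ(n^4).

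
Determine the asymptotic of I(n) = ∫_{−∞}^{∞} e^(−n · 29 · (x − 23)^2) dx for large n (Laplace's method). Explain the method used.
I(n) = sqrt(π/(29n))

Here φ(x) = 29 · (x − 23)^2 has its unique minimum at x* = 23 with φ(x*) = 0 and φ''(x*) = 58. Laplace's method gives
  I(n) ~ e^(−n φ(x*)) · sqrt(2π / (n · φ''(x*))) = sqrt(2π / (58n)) = sqrt(π/(29n)).
This is exact: substituting u = (x − 23)·sqrt(29n) gives I(n) = (1/sqrt(29n)) ∫_{−∞}^{∞} e^(−u^2) du = sqrt(π/(29n)).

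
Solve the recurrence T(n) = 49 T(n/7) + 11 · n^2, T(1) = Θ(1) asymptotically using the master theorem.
T(n) = Θ(n^2 log n)

log_7 49 = 2, and f(n) = 11 · n^2 = Θ(n^(log_7 49)). This is Case 2 of the master theorem: T(n) = Θ(f(n) · log n) = Θ(n^2 log n).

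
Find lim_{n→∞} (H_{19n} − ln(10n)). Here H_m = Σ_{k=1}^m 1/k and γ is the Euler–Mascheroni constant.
lim = ln(19/10) + γ

By Euler-Maclaurin, H_m = ln m + γ + O(1/m). So
  H_{19n} − ln(10n) = ln(19n) + γ − ln(10n) + O(1/n)
                       = ln(19/10) + γ + O(1/n).
Hence the limit is ln(19/10) + γ.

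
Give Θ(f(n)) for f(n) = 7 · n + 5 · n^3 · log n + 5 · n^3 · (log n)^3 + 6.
f(n) ∈ Θ(n^3 · (log n)^3)

Compare the terms by growth order. For large n, n^a · (log n)^b dominates n^a' · (log n)^b' iff a > a', or (a = a' and b > b'). Ranking the 4 terms shows the dominant one is 5 · n^3 · (log n)^3. Hence f(n) ∈ Θ(n^3 · (log n)^3).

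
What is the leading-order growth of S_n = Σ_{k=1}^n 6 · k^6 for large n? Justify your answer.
S_n ~ 6 · n^7 / 7

By integral comparison (Euler-Maclaurin), Σ_{k=1}^n 6 · k^6 = 6 · ∫_0^n x^6 dx + O(n^6) = 6 · n^7/7 + O(n^6). (Equivalently, Faulhaber's formula gives the same leading term.)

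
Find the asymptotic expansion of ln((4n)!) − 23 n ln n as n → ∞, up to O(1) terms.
ln((4n)!) − 23 n ln n = −19 n ln n + 4(ln 4 − 1) n + (1/2) ln(2π·4n) + O(1/n)

Stirling: ln((4n)!) = 4n ln(4n) − 4n + (1/2) ln(2π·4n) + O(1/n).
Expand 4n ln(4n) = 4n (ln n + ln 4) = 4n ln n + 4n ln 4.
Subtract 23n ln n: leading term is (4 − 23) n ln n = −19 n ln n. The next term is 4n ln 4 − 4n = 4(ln 4 − 1) n. Then the (1/2) ln(2π·4n) correction.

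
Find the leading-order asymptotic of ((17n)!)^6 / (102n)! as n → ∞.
((17n)!)^6/(102n)! ~ ((2π·17n)^(5/2) / sqrt(6)) · 6^(−6·17n)  →  0

Write N = 17n. Stirling: N! ~ sqrt(2π N)(N/e)^N and (6N)! ~ sqrt(2π·6N)·(6N/e)^(6N).
  (N!)^6/(6N)! ~ (2π N)^(6/2) (N/e)^(6N) / [sqrt(2π·6N) (6N/e)^(6N)]
     = (2π N)^(6/2) / sqrt(2π·6N) · (N/(6N))^(6N)
     = (2π N)^((6−1)/2) / sqrt(6) · 6^(−6N).
Since 6^6 > 1, the factor 6^(−6N) decays exponentially, so the ratio → 0. Substituting N = 17n gives the stated form.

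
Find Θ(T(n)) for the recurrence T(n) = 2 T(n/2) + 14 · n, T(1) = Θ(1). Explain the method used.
T(n) = Θ(n log n)

log_2 2 = 1, and f(n) = 14 · n = Θ(n^(log_2 2)). This is Case 2 of the master theorem: T(n) = Θ(f(n) · log n) = Θ(n log n).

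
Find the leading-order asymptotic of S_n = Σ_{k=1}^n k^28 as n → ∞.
S_n ~ n^29 / 29

By integral comparison (Euler-Maclaurin), Σ_{k=1}^n k^28 = ∫_0^n x^28 dx + O(n^28) = n^29/29 + O(n^28). (Equivalently, Faulhaber's formula gives the same leading term.)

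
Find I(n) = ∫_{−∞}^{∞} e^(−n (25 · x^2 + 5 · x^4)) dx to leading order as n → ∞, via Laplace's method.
I(n) ~ sqrt(π/(25n))

φ(x) = 25 · x^2 + 5 · x^4 has its unique global minimum at x* = 0 (since φ'(x) = 50x + 20x^3 = 0 only at x = 0 for real x with both coefficients positive, and φ → ∞ as |x| → ∞). At x* = 0, φ(0) = 0 and φ''(0) = 50. Laplace's method then gives
  I(n) ~ sqrt(2π / (n · φ''(0))) · e^(−n φ(0)) = sqrt(2π / (50n)) = sqrt(π/(25n)).
The 5 · x^4 term contributes only at subleading order (an O(1/n) relative correction).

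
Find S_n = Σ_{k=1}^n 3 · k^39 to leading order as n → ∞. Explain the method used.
S_n ~ 3 · n^40 / 40

By integral comparison (Euler-Maclaurin), Σ_{k=1}^n 3 · k^39 = 3 · ∫_0^n x^39 dx + O(n^39) = 3 · n^40/40 + O(n^39). (Equivalently, Faulhaber's formula gives the same leading term.)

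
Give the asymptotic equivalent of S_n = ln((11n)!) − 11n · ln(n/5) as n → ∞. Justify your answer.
S_n ~ 11n · (ln 55 − 1) + O(ln n)

Stirling: ln((11n)!) = 11n ln(11n) − 11n + O(ln n).
  S_n = 11n ln(11n) − 11n − 11n ln(n/5) + O(ln n)
      = 11n ln(11n) − 11n ln n + 11n ln 5 − 11n + O(ln n)
      = 11n ln 11 + 11n ln 5 − 11n + O(ln n)
      = 11n (ln 55 − 1) + O(ln n).
Numerically ln(55) − 1 ≈ 3.0073.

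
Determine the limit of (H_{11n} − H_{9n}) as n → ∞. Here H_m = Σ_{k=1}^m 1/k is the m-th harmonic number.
lim = ln(11/9)

Euler-Maclaurin gives H_m = ln m + γ + 1/(2m) + O(1/m^2). The γ and O(1/m) terms cancel in the difference:
  H_{11n} − H_{9n} = ln(11n) − ln(9n) + O(1/n) = ln(11/9) + O(1/n).
Hence the limit is ln(11/9).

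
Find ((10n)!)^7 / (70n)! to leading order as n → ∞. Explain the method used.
((10n)!)^7/(70n)! ~ ((2π·10n)^(6/2) / sqrt(7)) · 7^(−7·10n)  →  0

Write N = 10n. Stirling: N! ~ sqrt(2π N)(N/e)^N and (7N)! ~ sqrt(2π·7N)·(7N/e)^(7N).
  (N!)^7/(7N)! ~ (2π N)^(7/2) (N/e)^(7N) / [sqrt(2π·7N) (7N/e)^(7N)]
     = (2π N)^(7/2) / sqrt(2π·7N) · (N/(7N))^(7N)
     = (2π N)^((7−1)/2) / sqrt(7) · 7^(−7N).
Since 7^7 > 1, the factor 7^(−7N) decays exponentially, so the ratio → 0. Substituting N = 10n gives the stated form.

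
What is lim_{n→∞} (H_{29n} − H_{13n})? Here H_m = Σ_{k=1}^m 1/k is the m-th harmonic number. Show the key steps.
lim = ln(29/13)

Euler-Maclaurin gives H_m = ln m + γ + 1/(2m) + O(1/m^2). The γ and O(1/m) terms cancel in the difference:
  H_{29n} − H_{13n} = ln(29n) − ln(13n) + O(1/n) = ln(29/13) + O(1/n).
Hence the limit is ln(29/13).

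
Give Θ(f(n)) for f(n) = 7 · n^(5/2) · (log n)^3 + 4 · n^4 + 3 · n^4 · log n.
f(n) ∈ Θ(n^4 · log n)

Compare the terms by growth order. For large n, n^a · (log n)^b dominates n^a' · (log n)^b' iff a > a', or (a = a' and b > b'). Ranking the 3 terms shows the dominant one is 3 · n^4 · log n. Hence f(n) ∈ Θ(n^4 · log n).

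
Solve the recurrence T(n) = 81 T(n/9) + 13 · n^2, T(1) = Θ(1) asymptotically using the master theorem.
T(n) = Θ(n^2 log n)

log_9 81 = 2, and f(n) = 13 · n^2 = Θ(n^(log_9 81)). This is Case 2 of the master theorem: T(n) = Θ(f(n) · log n) = Θ(n^2 log n).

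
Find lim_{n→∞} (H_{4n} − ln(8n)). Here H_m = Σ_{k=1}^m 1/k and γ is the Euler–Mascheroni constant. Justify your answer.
lim = −ln 2 + γ

By Euler-Maclaurin, H_m = ln m + γ + O(1/m). So
  H_{4n} − ln(8n) = ln(4n) + γ − ln(8n) + O(1/n)
                       = ln(4/8) + γ + O(1/n).
Hence the limit is ln(4/8) + γ (= −ln 2).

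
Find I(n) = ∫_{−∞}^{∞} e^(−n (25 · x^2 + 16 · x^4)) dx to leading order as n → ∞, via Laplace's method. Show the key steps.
I(n) ~ sqrt(π/(25n))

φ(x) = 25 · x^2 + 16 · x^4 has its unique global minimum at x* = 0 (since φ'(x) = 50x + 64x^3 = 0 only at x = 0 for real x with both coefficients positive, and φ → ∞ as |x| → ∞). At x* = 0, φ(0) = 0 and φ''(0) = 50. Laplace's method then gives
  I(n) ~ sqrt(2π / (n · φ''(0))) · e^(−n φ(0)) = sqrt(2π / (50n)) = sqrt(π/(25n)).
The 16 · x^4 term contributes only at subleading order (an O(1/n) relative correction).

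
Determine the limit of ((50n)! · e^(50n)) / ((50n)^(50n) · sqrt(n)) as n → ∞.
lim = sqrt(2π·50)

Stirling: (50n)! ~ sqrt(2π·50n) · (50n/e)^(50n). Hence
  (50n)! · e^(50n) / (50n)^(50n) ~ sqrt(2π·50n).
Dividing by sqrt(n): sqrt(2π·50n) / sqrt(n) = sqrt(2π·50) · n^((1−1)/2), so the limit is sqrt(2π·50).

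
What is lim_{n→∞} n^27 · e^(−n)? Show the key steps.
lim = 0

Exponentials with base > 1 dominate every fixed polynomial: for any fixed c, n^c / e^n → 0 as n → ∞ (e.g. by the ratio test, or since e^n grows faster than any power of n). Hence n^27 · e^(−n) = n^27 / e^n → 0.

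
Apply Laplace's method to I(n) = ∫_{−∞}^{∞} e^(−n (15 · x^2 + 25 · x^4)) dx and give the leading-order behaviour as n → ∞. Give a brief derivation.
I(n) ~ sqrt(π/(15n))

φ(x) = 15 · x^2 + 25 · x^4 has its unique global minimum at x* = 0 (since φ'(x) = 30x + 100x^3 = 0 only at x = 0 for real x with both coefficients positive, and φ → ∞ as |x| → ∞). At x* = 0, φ(0) = 0 and φ''(0) = 30. Laplace's method then gives
  I(n) ~ sqrt(2π / (n · φ''(0))) · e^(−n φ(0)) = sqrt(2π / (30n)) = sqrt(π/(15n)).
The 25 · x^4 term contributes only at subleading order (an O(1/n) relative correction).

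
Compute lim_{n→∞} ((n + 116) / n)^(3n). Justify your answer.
lim = e^348

Rewrite as (1 + 116/n)^(3n). By the standard limit (1 + x/n)^n → e^x, we have (1 + 116/n)^n → e^116, and raising to the 3rd power gives e^348.
More precisely, ln[(1 + 116/n)^(3n)] = 3n · ln(1 + 116/n) = 3n · (116/n + O(1/n^2)) = 348 + O(1/n) → 348.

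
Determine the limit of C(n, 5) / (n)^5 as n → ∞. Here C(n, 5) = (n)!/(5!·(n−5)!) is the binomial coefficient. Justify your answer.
lim = 1/5! = 1/120

With N = n → ∞: C(N, 5) / N^5 = [N(N−1)…(N−4)] / (5! · N^5) = (1/5!) · 1 · (1 − 1/n) · (1 − 2/n) · (1 − 3/n) · (1 − 4/n). Each factor → 1 as N → ∞, so the limit is 1/5! = 1/120.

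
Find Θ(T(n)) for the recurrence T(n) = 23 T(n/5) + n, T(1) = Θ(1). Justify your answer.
T(n) = Θ(n^(log_5 23))

Master theorem: compare f(n) = n to n^(log_5 23) where log_5 23 ≈ 1.948. Since 1 < log_5 23, we have f(n) = O(n^(log_5 23 − ε)) for some ε > 0 — Case 1. Hence T(n) = Θ(n^(log_5 23)).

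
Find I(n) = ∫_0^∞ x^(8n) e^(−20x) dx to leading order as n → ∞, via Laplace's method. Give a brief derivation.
I(n) ~ (sqrt(2π·8n) / 20) · (8n/(20e))^(8n)

Write the integrand as exp(8n ln x − 20x) and set f(x) = 8n ln x − 20x. Then f'(x) = 8n/x − 20 = 0 at x* = 8n/20, and f''(x*) = −8n/x*^2 = −20^2/(8n). Laplace's method (interior maximum) gives
  I(n) ~ e^(f(x*)) · sqrt(2π / |f''(x*)|)
        = exp(8n ln(8n/20) − 8n) · sqrt(2π · 8n / 20^2)
        = (8n/20)^(8n) e^(−8n) · sqrt(2π·8n) / 20
        = (sqrt(2π·8n) / 20) · (8n/(20e))^(8n).
This matches Γ(8n+1)/20^(8n+1) with Stirling applied to Γ.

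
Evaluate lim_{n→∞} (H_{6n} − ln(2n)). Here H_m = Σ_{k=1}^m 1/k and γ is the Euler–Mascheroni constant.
lim = ln 3 + γ

By Euler-Maclaurin, H_m = ln m + γ + O(1/m). So
  H_{6n} − ln(2n) = ln(6n) + γ − ln(2n) + O(1/n)
                       = ln(6/2) + γ + O(1/n).
Hence the limit is ln(6/2) + γ (= ln 3).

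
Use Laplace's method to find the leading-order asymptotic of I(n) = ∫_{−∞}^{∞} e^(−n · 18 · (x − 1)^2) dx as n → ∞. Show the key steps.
I(n) = sqrt(π/(18n))

Here φ(x) = 18 · (x − 1)^2 has its unique minimum at x* = 1 with φ(x*) = 0 and φ''(x*) = 36. Laplace's method gives
  I(n) ~ e^(−n φ(x*)) · sqrt(2π / (n · φ''(x*))) = sqrt(2π / (36n)) = sqrt(π/(18n)).
This is exact: substituting u = (x − 1)·sqrt(18n) gives I(n) = (1/sqrt(18n)) ∫_{−∞}^{∞} e^(−u^2) du = sqrt(π/(18n)).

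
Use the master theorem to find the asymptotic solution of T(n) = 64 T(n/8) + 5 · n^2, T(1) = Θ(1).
T(n) = Θ(n^2 log n)

log_8 64 = 2, and f(n) = 5 · n^2 = Θ(n^(log_8 64)). This is Case 2 of the master theorem: T(n) = Θ(f(n) · log n) = Θ(n^2 log n).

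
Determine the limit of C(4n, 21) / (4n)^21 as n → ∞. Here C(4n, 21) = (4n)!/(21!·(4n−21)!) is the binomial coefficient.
lim = 1/21! = 1/51090942171709440000

With N = 4n → ∞: C(N, 21) / N^21 = [N(N−1)…(N−20)] / (21! · N^21) = (1/21!) · 1 · (1 − 1/(4n)) · … · (1 − 20/(4n)). Each factor → 1 as N → ∞, so the limit is 1/21! = 1/51090942171709440000.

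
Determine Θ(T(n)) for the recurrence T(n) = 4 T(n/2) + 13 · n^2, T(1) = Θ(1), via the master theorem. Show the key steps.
T(n) = Θ(n^2 log n)

log_2 4 = 2, and f(n) = 13 · n^2 = Θ(n^(log_2 4)). This is Case 2 of the master theorem: T(n) = Θ(f(n) · log n) = Θ(n^2 log n).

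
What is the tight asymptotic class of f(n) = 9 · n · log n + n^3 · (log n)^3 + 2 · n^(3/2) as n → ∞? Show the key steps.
f(n) ∈ Θ(n^3 · (log n)^3)

Compare the terms by growth order. For large n, n^a · (log n)^b dominates n^a' · (log n)^b' iff a > a', or (a = a' and b > b'). Ranking the 3 terms shows the dominant one is n^3 · (log n)^3. Hence f(n) ∈ Θ(n^3 · (log n)^3).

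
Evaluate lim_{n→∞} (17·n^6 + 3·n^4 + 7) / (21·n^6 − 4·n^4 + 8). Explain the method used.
lim = 17/21

For large n the leading n^6 terms dominate both numerator and denominator. Dividing top and bottom by n^6, every other term tends to 0, leaving 17/21.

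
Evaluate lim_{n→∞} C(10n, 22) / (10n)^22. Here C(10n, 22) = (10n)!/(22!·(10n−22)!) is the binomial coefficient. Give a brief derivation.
lim = 1/22! = 1/1124000727777607680000

With N = 10n → ∞: C(N, 22) / N^22 = [N(N−1)…(N−21)] / (22! · N^22) = (1/22!) · 1 · (1 − 1/(10n)) · … · (1 − 21/(10n)). Each factor → 1 as N → ∞, so the limit is 1/22! = 1/1124000727777607680000.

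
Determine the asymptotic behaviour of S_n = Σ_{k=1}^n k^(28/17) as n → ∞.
S_n ~ (17/45) · n^(45/17)

Integral comparison: Σ_{k=1}^n k^(28/17) = ∫_0^n x^(28/17) dx + O(n^(28/17)). The integral is n^(1 + 28/17) / (1 + 28/17) = n^((28+17)/17) / ((28+17)/17) = (17/45) · n^(45/17).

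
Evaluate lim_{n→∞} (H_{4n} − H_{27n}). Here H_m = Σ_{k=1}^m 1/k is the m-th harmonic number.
lim = ln(4/27)

Euler-Maclaurin gives H_m = ln m + γ + 1/(2m) + O(1/m^2). The γ and O(1/m) terms cancel in the difference:
  H_{4n} − H_{27n} = ln(4n) − ln(27n) + O(1/n) = ln(4/27) + O(1/n).
Hence the limit is ln(4/27).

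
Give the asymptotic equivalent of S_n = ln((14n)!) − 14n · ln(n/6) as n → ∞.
S_n ~ 14n · (ln 84 − 1) + O(ln n)

Stirling: ln((14n)!) = 14n ln(14n) − 14n + O(ln n).
  S_n = 14n ln(14n) − 14n − 14n ln(n/6) + O(ln n)
      = 14n ln(14n) − 14n ln n + 14n ln 6 − 14n + O(ln n)
      = 14n ln 14 + 14n ln 6 − 14n + O(ln n)
      = 14n (ln 84 − 1) + O(ln n).
Numerically ln(84) − 1 ≈ 3.4308.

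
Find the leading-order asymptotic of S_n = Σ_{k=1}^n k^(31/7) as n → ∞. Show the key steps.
S_n ~ (7/38) · n^(38/7)

Integral comparison: Σ_{k=1}^n k^(31/7) = ∫_0^n x^(31/7) dx + O(n^(31/7)). The integral is n^(1 + 31/7) / (1 + 31/7) = n^((31+7)/7) / ((31+7)/7) = (7/38) · n^(38/7).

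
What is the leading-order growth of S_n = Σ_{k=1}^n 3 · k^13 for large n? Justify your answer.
S_n ~ 3 · n^14 / 14

By integral comparison (Euler-Maclaurin), Σ_{k=1}^n 3 · k^13 = 3 · ∫_0^n x^13 dx + O(n^13) = 3 · n^14/14 + O(n^13). (Equivalently, Faulhaber's formula gives the same leading term.)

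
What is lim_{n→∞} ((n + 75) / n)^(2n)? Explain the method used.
lim = e^150

Rewrite as (1 + 75/n)^(2n). By the standard limit (1 + x/n)^n → e^x, we have (1 + 75/n)^n → e^75, and raising to the 2nd power gives e^150.
More precisely, ln[(1 + 75/n)^(2n)] = 2n · ln(1 + 75/n) = 2n · (75/n + O(1/n^2)) = 150 + O(1/n) → 150.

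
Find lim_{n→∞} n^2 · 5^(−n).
lim = 0

Exponentials with base > 1 dominate every fixed polynomial: for any fixed c, n^c / 5^n → 0 as n → ∞ (e.g. by the ratio test, or by writing 5^n = e^(n ln 5) and noting e^(n ln 5) / n^c → ∞). Hence n^2 · 5^(−n) = n^2 / 5^n → 0.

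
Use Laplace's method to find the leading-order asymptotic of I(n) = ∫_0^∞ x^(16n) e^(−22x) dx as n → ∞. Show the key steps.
I(n) ~ (sqrt(2π·16n) / 22) · (16n/(22e))^(16n)

Write the integrand as exp(16n ln x − 22x) and set f(x) = 16n ln x − 22x. Then f'(x) = 16n/x − 22 = 0 at x* = 16n/22, and f''(x*) = −16n/x*^2 = −22^2/(16n). Laplace's method (interior maximum) gives
  I(n) ~ e^(f(x*)) · sqrt(2π / |f''(x*)|)
        = exp(16n ln(16n/22) − 16n) · sqrt(2π · 16n / 22^2)
        = (16n/22)^(16n) e^(−16n) · sqrt(2π·16n) / 22
        = (sqrt(2π·16n) / 22) · (16n/(22e))^(16n).
This matches Γ(16n+1)/22^(16n+1) with Stirling applied to Γ.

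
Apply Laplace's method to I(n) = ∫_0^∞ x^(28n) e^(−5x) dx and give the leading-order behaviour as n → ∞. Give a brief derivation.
I(n) ~ (sqrt(2π·28n) / 5) · (28n/(5e))^(28n)

Write the integrand as exp(28n ln x − 5x) and set f(x) = 28n ln x − 5x. Then f'(x) = 28n/x − 5 = 0 at x* = 28n/5, and f''(x*) = −28n/x*^2 = −5^2/(28n). Laplace's method (interior maximum) gives
  I(n) ~ e^(f(x*)) · sqrt(2π / |f''(x*)|)
        = exp(28n ln(28n/5) − 28n) · sqrt(2π · 28n / 5^2)
        = (28n/5)^(28n) e^(−28n) · sqrt(2π·28n) / 5
        = (sqrt(2π·28n) / 5) · (28n/(5e))^(28n).
This matches Γ(28n+1)/5^(28n+1) with Stirling applied to Γ.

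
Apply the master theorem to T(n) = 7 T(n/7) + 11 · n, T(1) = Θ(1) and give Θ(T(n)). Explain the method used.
T(n) = Θ(n log n)

log_7 7 = 1, and f(n) = 11 · n = Θ(n^(log_7 7)). This is Case 2 of the master theorem: T(n) = Θ(f(n) · log n) = Θ(n log n).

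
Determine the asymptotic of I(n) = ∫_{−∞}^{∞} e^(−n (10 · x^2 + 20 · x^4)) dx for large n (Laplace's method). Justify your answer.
I(n) ~ sqrt(π/(10n))

φ(x) = 10 · x^2 + 20 · x^4 has its unique global minimum at x* = 0 (since φ'(x) = 20x + 80x^3 = 0 only at x = 0 for real x with both coefficients positive, and φ → ∞ as |x| → ∞). At x* = 0, φ(0) = 0 and φ''(0) = 20. Laplace's method then gives
  I(n) ~ sqrt(2π / (n · φ''(0))) · e^(−n φ(0)) = sqrt(2π / (20n)) = sqrt(π/(10n)).
The 20 · x^4 term contributes only at subleading order (an O(1/n) relative correction).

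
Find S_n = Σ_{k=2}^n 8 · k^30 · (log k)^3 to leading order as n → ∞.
S_n ~ 8 · n^31 · (log n)^3 / 31

By integral comparison, S_n = ∫_1^n 8 · x^30 · (log x)^3 dx + O(n^30 · (log n)^3). For the integral, the leading term of ∫_1^n x^30 (log x)^3 dx is n^31/31 · (log n)^3 (by repeated integration by parts; each step lowers the log-exponent and produces a relatively O(1/log n) correction). Hence S_n ~ 8 · n^31 · (log n)^3 / 31.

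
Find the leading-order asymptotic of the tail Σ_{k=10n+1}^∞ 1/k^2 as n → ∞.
Σ_{k>10n} 1/k^2 ~ 1/(1 · (10n))

Compare to the integral: ∫_{10n}^∞ x^(−2) dx = [−x^(−1)/1]_{10n}^∞ = 1/((2−1)·(10n)). Euler-Maclaurin then gives
  Σ_{k>10n} 1/k^2 = ∫_{10n}^∞ dx/x^2 − 1/(2·(10n)^2) + O(1/(10n)^3).
(Equivalently this is ζ(2) − Σ_{k≤10n} 1/k^2.)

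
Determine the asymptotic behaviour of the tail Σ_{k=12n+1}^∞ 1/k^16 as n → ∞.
Σ_{k>12n} 1/k^16 ~ 1/(15 · (12n)^15)

Compare to the integral: ∫_{12n}^∞ x^(−16) dx = [−x^(−15)/15]_{12n}^∞ = 1/((16−1)·(12n)^15). Euler-Maclaurin then gives
  Σ_{k>12n} 1/k^16 = ∫_{12n}^∞ dx/x^16 − 1/(2·(12n)^16) + O(1/(12n)^17).
(Equivalently this is ζ(16) − Σ_{k≤12n} 1/k^16.)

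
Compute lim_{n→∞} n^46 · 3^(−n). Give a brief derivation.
lim = 0

Exponentials with base > 1 dominate every fixed polynomial: for any fixed c, n^c / 3^n → 0 as n → ∞ (e.g. by the ratio test, or by writing 3^n = e^(n ln 3) and noting e^(n ln 3) / n^c → ∞). Hence n^46 · 3^(−n) = n^46 / 3^n → 0.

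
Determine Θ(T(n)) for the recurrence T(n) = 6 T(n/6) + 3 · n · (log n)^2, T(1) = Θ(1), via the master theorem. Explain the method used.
T(n) = Θ(n · (log n)^3)

Here log_6 6 = 1 and f(n) = 3 · n · (log n)^2 = Θ(n^(log_6 6) · (log n)^2). This is the extended Case 2 of the master theorem (f matches the critical exponent up to log factors), giving T(n) = Θ(n^(log_6 6) · (log n)^(2+1)) = Θ(n · (log n)^3).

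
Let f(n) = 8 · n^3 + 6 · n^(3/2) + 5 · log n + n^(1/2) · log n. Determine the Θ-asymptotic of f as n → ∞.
f(n) ∈ Θ(n^3)

Compare the terms by growth order. For large n, n^a · (log n)^b dominates n^a' · (log n)^b' iff a > a', or (a = a' and b > b'). Ranking the 4 terms shows the dominant one is 8 · n^3. Hence f(n) ∈ Θ(n^3).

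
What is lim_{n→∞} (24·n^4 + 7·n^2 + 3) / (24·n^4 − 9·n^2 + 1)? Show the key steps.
lim = 24/24 = 1

For large n the leading n^4 terms dominate both numerator and denominator. Dividing top and bottom by n^4, every other term tends to 0, leaving 24/24 = 1.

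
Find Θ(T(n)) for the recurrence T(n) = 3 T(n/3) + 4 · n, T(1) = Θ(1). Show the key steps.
T(n) = Θ(n log n)

log_3 3 = 1, and f(n) = 4 · n = Θ(n^(log_3 3)). This is Case 2 of the master theorem: T(n) = Θ(f(n) · log n) = Θ(n log n).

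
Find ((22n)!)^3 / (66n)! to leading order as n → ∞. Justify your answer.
((22n)!)^3/(66n)! ~ ((2π·22n)^(2/2) / sqrt(3)) · 3^(−3·22n)  →  0

Write N = 22n. Stirling: N! ~ sqrt(2π N)(N/e)^N and (3N)! ~ sqrt(2π·3N)·(3N/e)^(3N).
  (N!)^3/(3N)! ~ (2π N)^(3/2) (N/e)^(3N) / [sqrt(2π·3N) (3N/e)^(3N)]
     = (2π N)^(3/2) / sqrt(2π·3N) · (N/(3N))^(3N)
     = (2π N)^((3−1)/2) / sqrt(3) · 3^(−3N).
Since 3^3 > 1, the factor 3^(−3N) decays exponentially, so the ratio → 0. Substituting N = 22n gives the stated form.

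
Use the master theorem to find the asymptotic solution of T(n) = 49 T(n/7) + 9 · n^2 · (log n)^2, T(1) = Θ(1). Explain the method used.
T(n) = Θ(n^2 · (log n)^3)

Here log_7 49 = 2 and f(n) = 9 · n^2 · (log n)^2 = Θ(n^(log_7 49) · (log n)^2). This is the extended Case 2 of the master theorem (f matches the critical exponent up to log factors), giving T(n) = Θ(n^(log_7 49) · (log n)^(2+1)) = Θ(n^2 · (log n)^3).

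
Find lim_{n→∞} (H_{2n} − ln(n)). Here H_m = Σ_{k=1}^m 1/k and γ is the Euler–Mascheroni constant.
lim = ln 2 + γ

By Euler-Maclaurin, H_m = ln m + γ + O(1/m). So
  H_{2n} − ln(n) = ln(2n) + γ − ln(n) + O(1/n)
                       = ln(2/1) + γ + O(1/n).
Hence the limit is ln(2/1) + γ.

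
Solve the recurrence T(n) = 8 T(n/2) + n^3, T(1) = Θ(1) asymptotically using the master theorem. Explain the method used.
T(n) = Θ(n^3 log n)

log_2 8 = 3, and f(n) = n^3 = Θ(n^(log_2 8)). This is Case 2 of the master theorem: T(n) = Θ(f(n) · log n) = Θ(n^3 log n).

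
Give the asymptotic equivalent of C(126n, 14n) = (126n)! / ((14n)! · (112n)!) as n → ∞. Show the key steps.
C(126n, 14n) ~ (387420489/16777216)^(14n) · sqrt(9/(16π·14n))

Write N = 14n. Apply Stirling to each factorial:
  (9N)! ~ sqrt(2π·9N) · (9N/e)^(9N),
  N! ~ sqrt(2π N) · (N/e)^N,
  (8N)! ~ sqrt(2π·8N) · (8N/e)^(8N).
The exponential factors combine to (9N)^(9N) / (N^N · (8N)^(8N)) = 9^(9N)/8^(8N) = (9^9/8^8)^N = (387420489/16777216)^N.
The square-root prefactors combine to sqrt(2π·9N) / (sqrt(2π N)·sqrt(2π·8N)) = sqrt(9 / (2π·8·N)) = sqrt(9/(16π·14n)).
Substituting N = 14n: C(126n, 14n) ~ (387420489/16777216)^(14n) · sqrt(9/(16π·14n)).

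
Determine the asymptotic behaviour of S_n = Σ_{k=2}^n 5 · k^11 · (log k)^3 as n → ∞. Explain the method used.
S_n ~ 5 · n^12 · (log n)^3 / 12

By integral comparison, S_n = ∫_1^n 5 · x^11 · (log x)^3 dx + O(n^11 · (log n)^3). For the integral, the leading term of ∫_1^n x^11 (log x)^3 dx is n^12/12 · (log n)^3 (by repeated integration by parts; each step lowers the log-exponent and produces a relatively O(1/log n) correction). Hence S_n ~ 5 · n^12 · (log n)^3 / 12.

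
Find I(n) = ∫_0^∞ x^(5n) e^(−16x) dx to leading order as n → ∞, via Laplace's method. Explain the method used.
I(n) ~ (sqrt(2π·5n) / 16) · (5n/(16e))^(5n)

Write the integrand as exp(5n ln x − 16x) and set f(x) = 5n ln x − 16x. Then f'(x) = 5n/x − 16 = 0 at x* = 5n/16, and f''(x*) = −5n/x*^2 = −16^2/(5n). Laplace's method (interior maximum) gives
  I(n) ~ e^(f(x*)) · sqrt(2π / |f''(x*)|)
        = exp(5n ln(5n/16) − 5n) · sqrt(2π · 5n / 16^2)
        = (5n/16)^(5n) e^(−5n) · sqrt(2π·5n) / 16
        = (sqrt(2π·5n) / 16) · (5n/(16e))^(5n).
This matches Γ(5n+1)/16^(5n+1) with Stirling applied to Γ.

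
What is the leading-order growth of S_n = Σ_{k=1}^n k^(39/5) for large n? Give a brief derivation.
S_n ~ (5/44) · n^(44/5)

Integral comparison: Σ_{k=1}^n k^(39/5) = ∫_0^n x^(39/5) dx + O(n^(39/5)). The integral is n^(1 + 39/5) / (1 + 39/5) = n^((39+5)/5) / ((39+5)/5) = (5/44) · n^(44/5).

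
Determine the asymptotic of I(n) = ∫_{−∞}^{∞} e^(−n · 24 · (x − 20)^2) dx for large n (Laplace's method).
I(n) = sqrt(π/(24n))

Here φ(x) = 24 · (x − 20)^2 has its unique minimum at x* = 20 with φ(x*) = 0 and φ''(x*) = 48. Laplace's method gives
  I(n) ~ e^(−n φ(x*)) · sqrt(2π / (n · φ''(x*))) = sqrt(2π / (48n)) = sqrt(π/(24n)).
This is exact: substituting u = (x − 20)·sqrt(24n) gives I(n) = (1/sqrt(24n)) ∫_{−∞}^{∞} e^(−u^2) du = sqrt(π/(24n)).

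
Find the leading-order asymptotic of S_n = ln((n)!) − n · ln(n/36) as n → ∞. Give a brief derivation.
S_n ~ n · (ln 36 − 1) + O(ln n)

Stirling: ln((n)!) = n ln(n) − n + O(ln n).
  S_n = n ln(n) − n − n ln(n/36) + O(ln n)
      = n ln(n) − n ln n + n ln 36 − n + O(ln n)
      = n ln 36 − n + O(ln n)
      = n (ln 36 − 1) + O(ln n).
Numerically ln(36) − 1 ≈ 2.5835.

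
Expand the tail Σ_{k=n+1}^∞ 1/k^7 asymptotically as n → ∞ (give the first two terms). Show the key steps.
Σ_{k>n} 1/k^7 = 1/(6 · n^6) − 1/(2 · n^7) + O(1/n^8)

Compare to the integral: ∫_{n}^∞ x^(−7) dx = [−x^(−6)/6]_{n}^∞ = 1/((7−1)·n^6). The Euler-Maclaurin correction adds −f(n)/2 = −1/(2·n^7). Euler-Maclaurin then gives
  Σ_{k>n} 1/k^7 = ∫_{n}^∞ dx/x^7 − 1/(2·n^7) + O(1/n^8).
(Equivalently this is ζ(7) − Σ_{k≤n} 1/k^7.)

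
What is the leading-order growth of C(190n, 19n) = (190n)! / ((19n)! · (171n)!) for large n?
C(190n, 19n) ~ (10000000000/387420489)^(19n) · sqrt(5/(9π·19n))

Write N = 19n. Apply Stirling to each factorial:
  (10N)! ~ sqrt(2π·10N) · (10N/e)^(10N),
  N! ~ sqrt(2π N) · (N/e)^N,
  (9N)! ~ sqrt(2π·9N) · (9N/e)^(9N).
The exponential factors combine to (10N)^(10N) / (N^N · (9N)^(9N)) = 10^(10N)/9^(9N) = (10^10/9^9)^N = (10000000000/387420489)^N.
The square-root prefactors combine to sqrt(2π·10N) / (sqrt(2π N)·sqrt(2π·9N)) = sqrt(10 / (2π·9·N)) = sqrt(5/(9π·19n)).
Substituting N = 19n: C(190n, 19n) ~ (10000000000/387420489)^(19n) · sqrt(5/(9π·19n)).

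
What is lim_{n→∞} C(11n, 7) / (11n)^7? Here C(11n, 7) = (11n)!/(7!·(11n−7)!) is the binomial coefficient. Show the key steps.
lim = 1/7! = 1/5040

With N = 11n → ∞: C(N, 7) / N^7 = [N(N−1)…(N−6)] / (7! · N^7) = (1/7!) · 1 · (1 − 1/(11n)) · … · (1 − 6/(11n)). Each factor → 1 as N → ∞, so the limit is 1/7! = 1/5040.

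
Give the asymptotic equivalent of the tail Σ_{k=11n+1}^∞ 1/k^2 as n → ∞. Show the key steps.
Σ_{k>11n} 1/k^2 ~ 1/(1 · (11n))

Compare to the integral: ∫_{11n}^∞ x^(−2) dx = [−x^(−1)/1]_{11n}^∞ = 1/((2−1)·(11n)). Euler-Maclaurin then gives
  Σ_{k>11n} 1/k^2 = ∫_{11n}^∞ dx/x^2 − 1/(2·(11n)^2) + O(1/(11n)^3).
(Equivalently this is ζ(2) − Σ_{k≤11n} 1/k^2.)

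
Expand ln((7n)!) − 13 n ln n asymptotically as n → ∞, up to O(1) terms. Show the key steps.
ln((7n)!) − 13 n ln n = −6 n ln n + 7(ln 7 − 1) n + (1/2) ln(2π·7n) + O(1/n)

Stirling: ln((7n)!) = 7n ln(7n) − 7n + (1/2) ln(2π·7n) + O(1/n).
Expand 7n ln(7n) = 7n (ln n + ln 7) = 7n ln n + 7n ln 7.
Subtract 13n ln n: leading term is (7 − 13) n ln n = −6 n ln n. The next term is 7n ln 7 − 7n = 7(ln 7 − 1) n. Then the (1/2) ln(2π·7n) correction.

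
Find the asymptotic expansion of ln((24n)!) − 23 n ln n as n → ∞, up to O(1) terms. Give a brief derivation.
ln((24n)!) − 23 n ln n = n ln n + 24(ln 24 − 1) n + (1/2) ln(2π·24n) + O(1/n)

Stirling: ln((24n)!) = 24n ln(24n) − 24n + (1/2) ln(2π·24n) + O(1/n).
Expand 24n ln(24n) = 24n (ln n + ln 24) = 24n ln n + 24n ln 24.
Subtract 23n ln n: leading term is (24 − 23) n ln n = n ln n. The next term is 24n ln 24 − 24n = 24(ln 24 − 1) n. Then the (1/2) ln(2π·24n) correction.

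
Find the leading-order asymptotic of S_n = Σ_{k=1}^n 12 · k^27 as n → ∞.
S_n ~ 3 · n^28 / 7

By integral comparison (Euler-Maclaurin), Σ_{k=1}^n 12 · k^27 = 12 · ∫_0^n x^27 dx + O(n^27) = 12 · n^28/28 = 3 · n^28 / 7 + O(n^27). (Equivalently, Faulhaber's formula gives the same leading term.)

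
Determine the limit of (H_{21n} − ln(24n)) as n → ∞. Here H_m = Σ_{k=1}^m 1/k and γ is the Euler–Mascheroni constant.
lim = ln(7/8) + γ

By Euler-Maclaurin, H_m = ln m + γ + O(1/m). So
  H_{21n} − ln(24n) = ln(21n) + γ − ln(24n) + O(1/n)
                       = ln(21/24) + γ + O(1/n).
Hence the limit is ln(21/24) + γ (= ln(7/8)).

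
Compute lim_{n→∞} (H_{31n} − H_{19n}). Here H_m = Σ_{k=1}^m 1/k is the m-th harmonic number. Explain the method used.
lim = ln(31/19)

Euler-Maclaurin gives H_m = ln m + γ + 1/(2m) + O(1/m^2). The γ and O(1/m) terms cancel in the difference:
  H_{31n} − H_{19n} = ln(31n) − ln(19n) + O(1/n) = ln(31/19) + O(1/n).
Hence the limit is ln(31/19).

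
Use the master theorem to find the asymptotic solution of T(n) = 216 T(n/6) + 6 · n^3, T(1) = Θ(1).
T(n) = Θ(n^3 log n)

log_6 216 = 3, and f(n) = 6 · n^3 = Θ(n^(log_6 216)). This is Case 2 of the master theorem: T(n) = Θ(f(n) · log n) = Θ(n^3 log n).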